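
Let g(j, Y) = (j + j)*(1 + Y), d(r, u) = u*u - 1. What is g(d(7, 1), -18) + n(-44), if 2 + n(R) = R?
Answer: -46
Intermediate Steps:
d(r, u) = -1 + u² (d(r, u) = u² - 1 = -1 + u²)
n(R) = -2 + R
g(j, Y) = 2*j*(1 + Y) (g(j, Y) = (2*j)*(1 + Y) = 2*j*(1 + Y))
g(d(7, 1), -18) + n(-44) = 2*(-1 + 1²)*(1 - 18) + (-2 - 44) = 2*(-1 + 1)*(-17) - 46 = 2*0*(-17) - 46 = 0 - 46 = -46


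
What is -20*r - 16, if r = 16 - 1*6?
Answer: -216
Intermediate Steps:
r = 10 (r = 16 - 6 = 10)
-20*r - 16 = -20*10 - 16 = -200 - 16 = -216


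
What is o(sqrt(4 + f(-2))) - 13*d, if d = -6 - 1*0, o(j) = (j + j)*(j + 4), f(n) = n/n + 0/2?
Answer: 88 + 8*sqrt(5) ≈ 105.89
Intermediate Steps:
f(n) = 1 (f(n) = 1 + 0*(1/2) = 1 + 0 = 1)
o(j) = 2*j*(4 + j) (o(j) = (2*j)*(4 + j) = 2*j*(4 + j))
d = -6 (d = -6 + 0 = -6)
o(sqrt(4 + f(-2))) - 13*d = 2*sqrt(4 + 1)*(4 + sqrt(4 + 1)) - 13*(-6) = 2*sqrt(5)*(4 + sqrt(5)) + 78 = 78 + 2*sqrt(5)*(4 + sqrt(5))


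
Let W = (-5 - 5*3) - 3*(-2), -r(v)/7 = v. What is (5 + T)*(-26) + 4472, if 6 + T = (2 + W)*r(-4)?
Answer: 13234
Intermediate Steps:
r(v) = -7*v
W = -14 (W = (-5 - 15) + 6 = -20 + 6 = -14)
T = -342 (T = -6 + (2 - 14)*(-7*(-4)) = -6 - 12*28 = -6 - 336 = -342)
(5 + T)*(-26) + 4472 = (5 - 342)*(-26) + 4472 = -337*(-26) + 4472 = 8762 + 4472 = 13234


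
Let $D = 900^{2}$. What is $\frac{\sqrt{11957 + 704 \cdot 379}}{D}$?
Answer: $\frac{\sqrt{278773}}{810000} \approx 0.00065184$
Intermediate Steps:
$D = 810000$
$\frac{\sqrt{11957 + 704 \cdot 379}}{D} = \frac{\sqrt{11957 + 704 \cdot 379}}{810000} = \sqrt{11957 + 266816} \cdot \frac{1}{810000} = \sqrt{278773} \cdot \frac{1}{810000} = \frac{\sqrt{278773}}{810000}$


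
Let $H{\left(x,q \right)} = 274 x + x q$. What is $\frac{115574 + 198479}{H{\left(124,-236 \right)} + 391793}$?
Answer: $\frac{314053}{396505} \approx 0.79205$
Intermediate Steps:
$H{\left(x,q \right)} = 274 x + q x$
$\frac{115574 + 198479}{H{\left(124,-236 \right)} + 391793} = \frac{115574 + 198479}{124 \left(274 - 236\right) + 391793} = \frac{314053}{124 \cdot 38 + 391793} = \frac{314053}{4712 + 391793} = \frac{314053}{396505}$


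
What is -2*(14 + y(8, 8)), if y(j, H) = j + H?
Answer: -60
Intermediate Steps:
y(j, H) = H + j
-2*(14 + y(8, 8)) = -2*(14 + (8 + 8)) = -2*(14 + 16) = -2*30 = -60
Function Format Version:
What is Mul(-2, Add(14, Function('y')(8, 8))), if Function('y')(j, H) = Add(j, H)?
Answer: -60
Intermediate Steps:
Function('y')(j, H) = Add(H, j)
Mul(-2, Add(14, Function('y')(8, 8))) = Mul(-2, Add(14, Add(8, 8))) = Mul(-2, Add(14, 16)) = Mul(-2, 30) = -60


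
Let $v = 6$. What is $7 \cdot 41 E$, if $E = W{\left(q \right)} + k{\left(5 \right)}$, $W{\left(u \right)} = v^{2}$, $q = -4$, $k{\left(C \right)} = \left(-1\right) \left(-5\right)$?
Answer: $11767$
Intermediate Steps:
$k{\left(C \right)} = 5$
$W{\left(u \right)} = 36$ ($W{\left(u \right)} = 6^{2} = 36$)
$E = 41$ ($E = 36 + 5 = 41$)
$7 \cdot 41 E = 7 \cdot 41 \cdot 41 = 287 \cdot 41 = 11767$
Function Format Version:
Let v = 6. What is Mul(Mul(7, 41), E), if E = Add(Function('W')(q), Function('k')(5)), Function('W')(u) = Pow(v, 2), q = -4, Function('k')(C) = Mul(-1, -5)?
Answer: 11767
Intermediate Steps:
Function('k')(C) = 5
Function('W')(u) = 36 (Function('W')(u) = Pow(6, 2) = 36)
E = 41 (E = Add(36, 5) = 41)
Mul(Mul(7, 41), E) = Mul(Mul(7, 41), 41) = Mul(287, 41) = 11767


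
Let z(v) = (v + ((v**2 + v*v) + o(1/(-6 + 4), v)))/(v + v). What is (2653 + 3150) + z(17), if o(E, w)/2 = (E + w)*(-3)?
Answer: 98899/17 ≈ 5817.6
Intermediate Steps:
o(E, w) = -6*E - 6*w (o(E, w) = 2*((E + w)*(-3)) = 2*(-3*E - 3*w) = -6*E - 6*w)
z(v) = (3 - 5*v + 2*v**2)/(2*v) (z(v) = (v + ((v**2 + v*v) + (-6/(-6 + 4) - 6*v)))/(v + v) = (v + ((v**2 + v**2) + (-6/(-2) - 6*v)))/((2*v)) = (v + (2*v**2 + (-6*(-1/2) - 6*v)))*(1/(2*v)) = (v + (2*v**2 + (3 - 6*v)))*(1/(2*v)) = (v + (3 - 6*v + 2*v**2))*(1/(2*v)) = (3 - 5*v + 2*v**2)*(1/(2*v)) = (3 - 5*v + 2*v**2)/(2*v))
(2653 + 3150) + z(17) = (2653 + 3150) + (-5/2 + 17 + (3/2)/17) = 5803 + (-5/2 + 17 + (3/2)*(1/17)) = 5803 + (-5/2 + 17 + 3/34) = 5803 + 248/17 = 98899/17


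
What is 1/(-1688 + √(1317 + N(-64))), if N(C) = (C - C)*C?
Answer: -1688/2848027 - √1317/2848027 ≈ -0.00060543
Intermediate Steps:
N(C) = 0 (N(C) = 0*C = 0)
1/(-1688 + √(1317 + N(-64))) = 1/(-1688 + √(1317 + 0)) = 1/(-1688 + √1317)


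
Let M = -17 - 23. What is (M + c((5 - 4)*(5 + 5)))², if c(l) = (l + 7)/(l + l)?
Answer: 613089/400 ≈ 1532.7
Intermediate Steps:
M = -40
c(l) = (7 + l)/(2*l) (c(l) = (7 + l)/((2*l)) = (7 + l)*(1/(2*l)) = (7 + l)/(2*l))
(M + c((5 - 4)*(5 + 5)))² = (-40 + (7 + (5 - 4)*(5 + 5))/(2*(((5 - 4)*(5 + 5)))))² = (-40 + (7 + 1*10)/(2*((1*10))))² = (-40 + (½)*(7 + 10)/10)² = (-40 + (½)*(⅒)*17)² = (-40 + 17/20)² = (-783/20)² = 613089/400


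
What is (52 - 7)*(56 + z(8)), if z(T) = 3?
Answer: 2655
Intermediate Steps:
(52 - 7)*(56 + z(8)) = (52 - 7)*(56 + 3) = 45*59 = 2655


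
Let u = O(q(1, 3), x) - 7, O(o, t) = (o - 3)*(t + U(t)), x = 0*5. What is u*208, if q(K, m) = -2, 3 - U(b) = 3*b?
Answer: -4576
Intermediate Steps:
U(b) = 3 - 3*b
x = 0
O(o, t) = (-3 + o)*(3 - 2*t) (O(o, t) = (o - 3)*(t + (3 - 3*t)) = (-3 + o)*(3 - 2*t))
u = -22 (u = (-9 + 3*(-2) + 6*0 - 2*(-2)*0) - 7 = (-9 - 6 + 0 + 0) - 7 = -15 - 7 = -22)
u*208 = -22*208 = -4576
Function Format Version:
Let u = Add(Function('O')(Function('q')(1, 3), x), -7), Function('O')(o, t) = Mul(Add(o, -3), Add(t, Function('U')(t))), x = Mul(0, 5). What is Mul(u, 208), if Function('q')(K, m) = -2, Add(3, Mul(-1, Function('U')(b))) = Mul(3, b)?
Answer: -4576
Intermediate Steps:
Function('U')(b) = Add(3, Mul(-3, b)) (Function('U')(b) = Add(3, Mul(-1, Mul(3, b))) = Add(3, Mul(-3, b)))
x = 0
Function('O')(o, t) = Mul(Add(-3, o), Add(3, Mul(-2, t))) (Function('O')(o, t) = Mul(Add(o, -3), Add(t, Add(3, Mul(-3, t)))) = Mul(Add(-3, o), Add(3, Mul(-2, t))))
u = -22 (u = Add(Add(-9, Mul(3, -2), Mul(6, 0), Mul(-2, -2, 0)), -7) = Add(Add(-9, -6, 0, 0), -7) = Add(-15, -7) = -22)
Mul(u, 208) = Mul(-22, 208) = -4576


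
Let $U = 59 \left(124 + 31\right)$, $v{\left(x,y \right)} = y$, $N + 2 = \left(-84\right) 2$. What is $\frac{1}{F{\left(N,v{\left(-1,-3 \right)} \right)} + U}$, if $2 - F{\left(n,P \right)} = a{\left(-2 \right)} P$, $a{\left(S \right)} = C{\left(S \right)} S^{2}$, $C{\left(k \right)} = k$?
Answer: $\frac{1}{9123} \approx 0.00010961$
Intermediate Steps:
$N = -170$ ($N = -2 - 168 = -170$)
$a{\left(S \right)} = S^{3}$ ($a{\left(S \right)} = S S^{2} = S^{3}$)
$F{\left(n,P \right)} = 2 + 8 P$ ($F{\left(n,P \right)} = 2 - \left(-2\right)^{3} P = 2 - - 8 P = 2 + 8 P$)
$U = 9145$ ($U = 59 \cdot 155 = 9145$)
$\frac{1}{F{\left(N,v{\left(-1,-3 \right)} \right)} + U} = \frac{1}{\left(2 + 8 \left(-3\right)\right) + 9145} = \frac{1}{\left(2 - 24\right) + 9145} = \frac{1}{-22 + 9145} = \frac{1}{9123}$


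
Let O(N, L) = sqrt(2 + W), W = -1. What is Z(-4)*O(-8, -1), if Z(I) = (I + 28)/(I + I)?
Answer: -3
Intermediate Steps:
Z(I) = (28 + I)/(2*I) (Z(I) = (28 + I)/((2*I)) = (28 + I)*(1/(2*I)) = (28 + I)/(2*I))
O(N, L) = 1 (O(N, L) = sqrt(2 - 1) = sqrt(1) = 1)
Z(-4)*O(-8, -1) = ((1/2)*(28 - 4)/(-4))*1 = ((1/2)*(-1/4)*24)*1 = -3*1 = -3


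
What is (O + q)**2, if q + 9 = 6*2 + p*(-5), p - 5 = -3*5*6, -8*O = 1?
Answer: 11716929/64 ≈ 1.8308e+5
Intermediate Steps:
O = -1/8 (O = -1/8*1 = -1/8 ≈ -0.12500)
p = -85 (p = 5 - 3*5*6 = 5 - 15*6 = 5 - 90 = -85)
q = 428 (q = -9 + (6*2 - 85*(-5)) = -9 + (12 + 425) = -9 + 437 = 428)
(O + q)**2 = (-1/8 + 428)**2 = (3423/8)**2 = 11716929/64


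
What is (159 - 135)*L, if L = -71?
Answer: -1704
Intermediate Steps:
(159 - 135)*L = (159 - 135)*(-71) = 24*(-71) = -1704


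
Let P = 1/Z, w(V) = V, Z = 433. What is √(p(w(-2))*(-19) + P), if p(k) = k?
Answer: √7125015/433 ≈ 6.1646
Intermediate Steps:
P = 1/433 ≈ 0.0023095
√(p(w(-2))*(-19) + P) = √(-2*(-19) + 1/433) = √(38 + 1/433) = √(16455/433) = √7125015/433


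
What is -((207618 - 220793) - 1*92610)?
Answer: 105785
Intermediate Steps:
-((207618 - 220793) - 1*92610) = -(-13175 - 92610) = -1*(-105785) = 105785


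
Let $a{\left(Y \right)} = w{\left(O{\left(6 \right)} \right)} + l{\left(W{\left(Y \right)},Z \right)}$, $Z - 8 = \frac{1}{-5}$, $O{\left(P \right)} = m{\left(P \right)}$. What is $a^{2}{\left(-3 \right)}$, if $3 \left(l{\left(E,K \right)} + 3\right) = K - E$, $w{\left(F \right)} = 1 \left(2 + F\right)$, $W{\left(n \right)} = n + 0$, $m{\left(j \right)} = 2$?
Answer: $\frac{529}{25} \approx 21.16$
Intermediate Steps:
$W{\left(n \right)} = n$
$O{\left(P \right)} = 2$
$Z = \frac{39}{5}$ ($Z = 8 + \frac{1}{-5} = 8 - \frac{1}{5} = \frac{39}{5} \approx 7.8$)
$w{\left(F \right)} = 2 + F$
$l{\left(E,K \right)} = -3 - \frac{E}{3} + \frac{K}{3}$ ($l{\left(E,K \right)} = -3 + \frac{K - E}{3} = -3 - \left(- \frac{K}{3} + \frac{E}{3}\right) = -3 - \frac{E}{3} + \frac{K}{3}$)
$a{\left(Y \right)} = \frac{18}{5} - \frac{Y}{3}$ ($a{\left(Y \right)} = \left(2 + 2\right) - \left(\frac{2}{5} + \frac{Y}{3}\right) = 4 - \left(\frac{2}{5} + \frac{Y}{3}\right) = \frac{18}{5} - \frac{Y}{3}$)
$a^{2}{\left(-3 \right)} = \left(\frac{18}{5} - -1\right)^{2} = \left(\frac{18}{5} + 1\right)^{2} = \left(\frac{23}{5}\right)^{2} = \frac{529}{25}$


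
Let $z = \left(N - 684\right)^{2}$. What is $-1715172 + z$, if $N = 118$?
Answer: $-1394816$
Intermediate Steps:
$z = 320356$ ($z = \left(118 - 684\right)^{2} = \left(-566\right)^{2} = 320356$)
$-1715172 + z = -1715172 + 320356 = -1394816$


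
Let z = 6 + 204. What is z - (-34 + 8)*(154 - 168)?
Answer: -154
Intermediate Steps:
z = 210
z - (-34 + 8)*(154 - 168) = 210 - (-34 + 8)*(154 - 168) = 210 - (-26)*(-14) = 210 - 1*364 = 210 - 364 = -154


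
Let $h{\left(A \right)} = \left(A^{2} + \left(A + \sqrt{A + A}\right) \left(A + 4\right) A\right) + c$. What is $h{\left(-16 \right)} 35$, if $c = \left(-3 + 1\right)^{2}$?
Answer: $-98420 + 26880 i \sqrt{2} \approx -98420.0 + 38014.0 i$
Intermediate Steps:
$c = 4$ ($c = \left(-2\right)^{2} = 4$)
$h{\left(A \right)} = 4 + A^{2} + A \left(4 + A\right) \left(A + \sqrt{2} \sqrt{A}\right)$ ($h{\left(A \right)} = \left(A^{2} + \left(A + \sqrt{A + A}\right) \left(A + 4\right) A\right) + 4 = \left(A^{2} + \left(A + \sqrt{2 A}\right) \left(4 + A\right) A\right) + 4 = \left(A^{2} + \left(A + \sqrt{2} \sqrt{A}\right) \left(4 + A\right) A\right) + 4 = \left(A^{2} + \left(4 + A\right) \left(A + \sqrt{2} \sqrt{A}\right) A\right) + 4 = \left(A^{2} + A \left(4 + A\right) \left(A + \sqrt{2} \sqrt{A}\right)\right) + 4 = 4 + A^{2} + A \left(4 + A\right) \left(A + \sqrt{2} \sqrt{A}\right)$)
$h{\left(-16 \right)} 35 = \left(4 + \left(-16\right)^{3} + 5 \left(-16\right)^{2} + \sqrt{2} \left(-16\right)^{\frac{5}{2}} + 4 \sqrt{2} \left(-16\right)^{\frac{3}{2}}\right) 35 = \left(4 - 4096 + 5 \cdot 256 + \sqrt{2} \cdot 1024 i + 4 \sqrt{2} \left(- 64 i\right)\right) 35 = \left(4 - 4096 + 1280 + 1024 i \sqrt{2} - 256 i \sqrt{2}\right) 35 = \left(-2812 + 768 i \sqrt{2}\right) 35 = -98420 + 26880 i \sqrt{2}$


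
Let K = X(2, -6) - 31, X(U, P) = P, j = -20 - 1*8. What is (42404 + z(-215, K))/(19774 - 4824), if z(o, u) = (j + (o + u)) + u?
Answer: 42087/14950 ≈ 2.8152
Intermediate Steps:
j = -28 (j = -20 - 8 = -28)
K = -37 (K = -6 - 31 = -37)
z(o, u) = -28 + o + 2*u (z(o, u) = (-28 + (o + u)) + u = (-28 + o + u) + u = -28 + o + 2*u)
(42404 + z(-215, K))/(19774 - 4824) = (42404 + (-28 - 215 + 2*(-37)))/(19774 - 4824) = (42404 + (-28 - 215 - 74))/14950 = (42404 - 317)*(1/14950) = 42087*(1/14950) = 42087/14950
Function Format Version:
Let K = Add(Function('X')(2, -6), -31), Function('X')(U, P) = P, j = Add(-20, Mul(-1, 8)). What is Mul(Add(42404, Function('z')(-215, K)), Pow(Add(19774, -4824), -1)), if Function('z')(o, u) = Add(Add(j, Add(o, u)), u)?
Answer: Rational(42087, 14950) ≈ 2.8152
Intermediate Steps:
j = -28 (j = Add(-20, -8) = -28)
K = -37 (K = Add(-6, -31) = -37)
Function('z')(o, u) = Add(-28, o, Mul(2, u)) (Function('z')(o, u) = Add(Add(-28, Add(o, u)), u) = Add(Add(-28, o, u), u) = Add(-28, o, Mul(2, u)))
Mul(Add(42404, Function('z')(-215, K)), Pow(Add(19774, -4824), -1)) = Mul(Add(42404, Add(-28, -215, Mul(2, -37))), Pow(Add(19774, -4824), -1)) = Mul(Add(42404, Add(-28, -215, -74)), Pow(14950, -1)) = Mul(Add(42404, -317), Rational(1, 14950)) = Mul(42087, Rational(1, 14950)) = Rational(42087, 14950)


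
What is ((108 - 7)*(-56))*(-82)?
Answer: 463792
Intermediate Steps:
((108 - 7)*(-56))*(-82) = (101*(-56))*(-82) = -5656*(-82) = 463792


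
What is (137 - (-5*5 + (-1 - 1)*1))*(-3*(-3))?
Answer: 1476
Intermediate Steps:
(137 - (-5*5 + (-1 - 1)*1))*(-3*(-3)) = (137 - (-25 - 2*1))*9 = (137 - (-25 - 2))*9 = (137 - 1*(-27))*9 = (137 + 27)*9 = 164*9 = 1476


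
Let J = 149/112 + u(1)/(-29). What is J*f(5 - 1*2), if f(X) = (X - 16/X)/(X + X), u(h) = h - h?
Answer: -149/288 ≈ -0.51736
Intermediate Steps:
u(h) = 0
J = 149/112 (J = 149/112 + 0/(-29) = 149*(1/112) + 0*(-1/29) = 149/112 + 0 = 149/112 ≈ 1.3304)
f(X) = (X - 16/X)/(2*X) (f(X) = (X - 16/X)/((2*X)) = (X - 16/X)*(1/(2*X)) = (X - 16/X)/(2*X))
J*f(5 - 1*2) = 149*(½ - 8/(5 - 1*2)²)/112 = 149*(½ - 8/(5 - 2)²)/112 = 149*(½ - 8/3²)/112 = 149*(½ - 8*⅑)/112 = 149*(½ - 8/9)/112 = (149/112)*(-7/18) = -149/288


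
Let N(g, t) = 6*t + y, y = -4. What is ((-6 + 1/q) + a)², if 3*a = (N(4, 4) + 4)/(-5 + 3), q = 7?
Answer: 4761/49 ≈ 97.163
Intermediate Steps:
N(g, t) = -4 + 6*t (N(g, t) = 6*t - 4 = -4 + 6*t)
a = -4 (a = (((-4 + 6*4) + 4)/(-5 + 3))/3 = (((-4 + 24) + 4)/(-2))/3 = ((20 + 4)*(-½))/3 = (24*(-½))/3 = (⅓)*(-12) = -4)
((-6 + 1/q) + a)² = ((-6 + 1/7) - 4)² = ((-6 + ⅐) - 4)² = (-41/7 - 4)² = (-69/7)² = 4761/49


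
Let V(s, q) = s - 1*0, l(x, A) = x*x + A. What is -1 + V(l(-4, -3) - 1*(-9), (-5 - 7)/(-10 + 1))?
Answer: 21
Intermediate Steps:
l(x, A) = A + x² (l(x, A) = x² + A = A + x²)
V(s, q) = s (V(s, q) = s + 0 = s)
-1 + V(l(-4, -3) - 1*(-9), (-5 - 7)/(-10 + 1)) = -1 + ((-3 + (-4)²) - 1*(-9)) = -1 + ((-3 + 16) + 9) = -1 + (13 + 9) = -1 + 22 = 21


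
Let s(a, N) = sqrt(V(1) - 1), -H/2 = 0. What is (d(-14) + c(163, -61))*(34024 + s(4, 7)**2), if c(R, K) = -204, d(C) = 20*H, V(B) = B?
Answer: -6940896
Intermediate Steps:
H = 0 (H = -2*0 = 0)
d(C) = 0 (d(C) = 20*0 = 0)
s(a, N) = 0 (s(a, N) = sqrt(1 - 1) = sqrt(0) = 0)
(d(-14) + c(163, -61))*(34024 + s(4, 7)**2) = (0 - 204)*(34024 + 0**2) = -204*(34024 + 0) = -204*34024 = -6940896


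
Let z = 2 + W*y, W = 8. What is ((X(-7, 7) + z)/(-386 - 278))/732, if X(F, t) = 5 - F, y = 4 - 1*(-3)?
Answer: -35/243024 ≈ -0.00014402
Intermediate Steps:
y = 7 (y = 4 + 3 = 7)
z = 58 (z = 2 + 8*7 = 2 + 56 = 58)
((X(-7, 7) + z)/(-386 - 278))/732 = (((5 - 1*(-7)) + 58)/(-386 - 278))/732 = (((5 + 7) + 58)/(-664))*(1/732) = ((12 + 58)*(-1/664))*(1/732) = (70*(-1/664))*(1/732) = -35/332*1/732 = -35/243024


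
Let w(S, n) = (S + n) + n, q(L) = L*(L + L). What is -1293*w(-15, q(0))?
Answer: 19395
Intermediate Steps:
q(L) = 2*L² (q(L) = L*(2*L) = 2*L²)
w(S, n) = S + 2*n
-1293*w(-15, q(0)) = -1293*(-15 + 2*(2*0²)) = -1293*(-15 + 2*(2*0)) = -1293*(-15 + 2*0) = -1293*(-15 + 0) = -1293*(-15) = 19395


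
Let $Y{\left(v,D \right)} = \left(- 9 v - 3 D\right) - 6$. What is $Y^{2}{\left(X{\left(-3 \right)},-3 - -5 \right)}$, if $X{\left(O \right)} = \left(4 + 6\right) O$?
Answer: $66564$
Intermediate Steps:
$X{\left(O \right)} = 10 O$
$Y{\left(v,D \right)} = -6 - 9 v - 3 D$
$Y^{2}{\left(X{\left(-3 \right)},-3 - -5 \right)} = \left(-6 - 9 \cdot 10 \left(-3\right) - 3 \left(-3 - -5\right)\right)^{2} = \left(-6 - -270 - 3 \left(-3 + 5\right)\right)^{2} = \left(-6 + 270 - 6\right)^{2} = 258^{2} = 66564$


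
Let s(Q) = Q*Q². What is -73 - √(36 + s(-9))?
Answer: -73 - 3*I*√77 ≈ -73.0 - 26.325*I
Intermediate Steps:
s(Q) = Q³
-73 - √(36 + s(-9)) = -73 - √(36 + (-9)³) = -73 - √(36 - 729) = -73 - √(-693) = -73 - 3*I*√77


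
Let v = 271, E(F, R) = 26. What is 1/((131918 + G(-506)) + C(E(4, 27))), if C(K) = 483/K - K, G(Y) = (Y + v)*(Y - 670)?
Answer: 26/10615035 ≈ 2.4494e-6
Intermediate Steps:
G(Y) = (-670 + Y)*(271 + Y) (G(Y) = (Y + 271)*(Y - 670) = (271 + Y)*(-670 + Y) = (-670 + Y)*(271 + Y))
C(K) = -K + 483/K
1/((131918 + G(-506)) + C(E(4, 27))) = 1/((131918 + (-181570 + (-506)**2 - 399*(-506))) + (-1*26 + 483/26)) = 1/((131918 + (-181570 + 256036 + 201894)) + (-26 + 483*(1/26))) = 1/((131918 + 276360) + (-26 + 483/26)) = 1/(408278 - 193/26) = 1/(10615035/26) = 26/10615035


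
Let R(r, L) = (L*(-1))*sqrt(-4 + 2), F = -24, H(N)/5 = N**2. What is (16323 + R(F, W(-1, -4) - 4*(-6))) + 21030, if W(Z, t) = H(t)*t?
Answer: 37353 + 296*I*sqrt(2) ≈ 37353.0 + 418.61*I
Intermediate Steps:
H(N) = 5*N**2
W(Z, t) = 5*t**3 (W(Z, t) = (5*t**2)*t = 5*t**3)
R(r, L) = -I*L*sqrt(2) (R(r, L) = (-L)*sqrt(-2) = (-L)*(I*sqrt(2)) = -I*L*sqrt(2))
(16323 + R(F, W(-1, -4) - 4*(-6))) + 21030 = (16323 - I*(5*(-4)**3 - 4*(-6))*sqrt(2)) + 21030 = (16323 - I*(5*(-64) + 24)*sqrt(2)) + 21030 = (16323 - I*(-320 + 24)*sqrt(2)) + 21030 = (16323 - 1*I*(-296)*sqrt(2)) + 21030 = (16323 + 296*I*sqrt(2)) + 21030 = 37353 + 296*I*sqrt(2)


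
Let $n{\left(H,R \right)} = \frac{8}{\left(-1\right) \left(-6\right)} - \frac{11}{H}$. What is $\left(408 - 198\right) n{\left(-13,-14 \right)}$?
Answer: $\frac{5950}{13} \approx 457.69$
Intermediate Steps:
$n{\left(H,R \right)} = \frac{4}{3} - \frac{11}{H}$ ($n{\left(H,R \right)} = \frac{8}{6} - \frac{11}{H} = 8 \cdot \frac{1}{6} - \frac{11}{H} = \frac{4}{3} - \frac{11}{H}$)
$\left(408 - 198\right) n{\left(-13,-14 \right)} = \left(408 - 198\right) \left(\frac{4}{3} - \frac{11}{-13}\right) = \left(408 - 198\right) \left(\frac{4}{3} - - \frac{11}{13}\right) = \left(408 - 198\right) \left(\frac{4}{3} + \frac{11}{13}\right) = 210 \cdot \frac{85}{39} = \frac{5950}{13}$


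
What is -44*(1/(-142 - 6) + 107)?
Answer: -174185/37 ≈ -4707.7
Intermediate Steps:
-44*(1/(-142 - 6) + 107) = -44*(1/(-148) + 107) = -44*(-1/148 + 107) = -44*15835/148 = -174185/37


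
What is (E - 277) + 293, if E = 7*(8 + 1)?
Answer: 79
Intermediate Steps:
E = 63 (E = 7*9 = 63)
(E - 277) + 293 = (63 - 277) + 293 = -214 + 293 = 79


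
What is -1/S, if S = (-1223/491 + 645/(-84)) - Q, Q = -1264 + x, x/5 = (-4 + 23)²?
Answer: 13748/7577477 ≈ 0.0018143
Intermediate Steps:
x = 1805 (x = 5*(-4 + 23)² = 5*19² = 5*361 = 1805)
Q = 541 (Q = -1264 + 1805 = 541)
S = -7577477/13748 (S = (-1223/491 + 645/(-84)) - 1*541 = (-1223*1/491 + 645*(-1/84)) - 541 = (-1223/491 - 215/28) - 541 = -139809/13748 - 541 = -7577477/13748 ≈ -551.17)
-1/S = -1/(-7577477/13748) = -1*(-13748/7577477) = 13748/7577477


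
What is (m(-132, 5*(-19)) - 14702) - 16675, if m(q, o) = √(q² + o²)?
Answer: -31377 + √26449 ≈ -31214.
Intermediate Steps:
m(q, o) = √(o² + q²)
(m(-132, 5*(-19)) - 14702) - 16675 = (√((5*(-19))² + (-132)²) - 14702) - 16675 = (√((-95)² + 17424) - 14702) - 16675 = (√(9025 + 17424) - 14702) - 16675 = (√26449 - 14702) - 16675 = (-14702 + √26449) - 16675 = -31377 + √26449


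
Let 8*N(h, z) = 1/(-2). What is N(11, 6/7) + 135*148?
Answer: 319679/16 ≈ 19980.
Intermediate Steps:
N(h, z) = -1/16 (N(h, z) = (1/8)/(-2) = (1/8)*(-1/2) = -1/16)
N(11, 6/7) + 135*148 = -1/16 + 135*148 = -1/16 + 19980 = 319679/16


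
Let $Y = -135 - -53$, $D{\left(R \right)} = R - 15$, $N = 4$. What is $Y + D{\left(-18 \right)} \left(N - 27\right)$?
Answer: $677$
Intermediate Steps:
$D{\left(R \right)} = -15 + R$
$Y = -82$ ($Y = -135 + 53 = -82$)
$Y + D{\left(-18 \right)} \left(N - 27\right) = -82 + \left(-15 - 18\right) \left(4 - 27\right) = -82 - 33 \left(4 - 27\right) = -82 - -759 = -82 + 759 = 677$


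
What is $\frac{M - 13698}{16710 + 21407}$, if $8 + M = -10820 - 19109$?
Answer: $- \frac{43635}{38117} \approx -1.1448$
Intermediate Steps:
$M = -29937$ ($M = -8 - 29929 = -29937$)
$\frac{M - 13698}{16710 + 21407} = \frac{-29937 - 13698}{16710 + 21407} = - \frac{43635}{38117}$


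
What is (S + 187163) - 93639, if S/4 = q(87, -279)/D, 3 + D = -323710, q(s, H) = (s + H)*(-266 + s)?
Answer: 30274797140/323713 ≈ 93524.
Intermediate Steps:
q(s, H) = (-266 + s)*(H + s) (q(s, H) = (H + s)*(-266 + s) = (-266 + s)*(H + s))
D = -323713 (D = -3 - 323710 = -323713)
S = -137472/323713 (S = 4*((87**2 - 266*(-279) - 266*87 - 279*87)/(-323713)) = 4*((7569 + 74214 - 23142 - 24273)*(-1/323713)) = 4*(34368*(-1/323713)) = 4*(-34368/323713) = -137472/323713 ≈ -0.42467)
(S + 187163) - 93639 = (-137472/323713 + 187163) - 93639 = 60586958747/323713 - 93639 = 30274797140/323713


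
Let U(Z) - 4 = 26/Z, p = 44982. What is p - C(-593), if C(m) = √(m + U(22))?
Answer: 44982 - I*√71126/11 ≈ 44982.0 - 24.245*I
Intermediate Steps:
U(Z) = 4 + 26/Z
C(m) = √(57/11 + m) (C(m) = √(m + (4 + 26/22)) = √(m + (4 + 26*(1/22))) = √(m + (4 + 13/11)) = √(m + 57/11) = √(57/11 + m))
p - C(-593) = 44982 - √(627 + 121*(-593))/11 = 44982 - √(627 - 71753)/11 = 44982 - √(-71126)/11 = 44982 - I*√71126/11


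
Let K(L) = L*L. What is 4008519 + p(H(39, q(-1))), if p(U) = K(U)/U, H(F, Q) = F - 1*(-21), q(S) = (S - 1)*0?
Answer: 4008579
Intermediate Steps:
K(L) = L²
q(S) = 0 (q(S) = (-1 + S)*0 = 0)
H(F, Q) = 21 + F (H(F, Q) = F + 21 = 21 + F)
p(U) = U (p(U) = U²/U = U)
4008519 + p(H(39, q(-1))) = 4008519 + (21 + 39) = 4008519 + 60 = 4008579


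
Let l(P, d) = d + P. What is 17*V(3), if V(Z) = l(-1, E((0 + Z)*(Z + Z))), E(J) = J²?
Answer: 5491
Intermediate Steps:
l(P, d) = P + d
V(Z) = -1 + 4*Z⁴ (V(Z) = -1 + ((0 + Z)*(Z + Z))² = -1 + (Z*(2*Z))² = -1 + (2*Z²)² = -1 + 4*Z⁴)
17*V(3) = 17*(-1 + 4*3⁴) = 17*(-1 + 4*81) = 17*(-1 + 324) = 17*323 = 5491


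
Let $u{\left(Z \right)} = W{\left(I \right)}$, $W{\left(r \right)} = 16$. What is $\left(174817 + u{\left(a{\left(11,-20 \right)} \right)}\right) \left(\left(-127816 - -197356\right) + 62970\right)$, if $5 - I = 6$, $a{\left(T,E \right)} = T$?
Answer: $23167120830$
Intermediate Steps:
$I = -1$ ($I = 5 - 6 = -1$)
$u{\left(Z \right)} = 16$
$\left(174817 + u{\left(a{\left(11,-20 \right)} \right)}\right) \left(\left(-127816 - -197356\right) + 62970\right) = \left(174817 + 16\right) \left(\left(-127816 - -197356\right) + 62970\right) = 174833 \left(\left(-127816 + 197356\right) + 62970\right) = 174833 \left(69540 + 62970\right) = 174833 \cdot 132510 = 23167120830$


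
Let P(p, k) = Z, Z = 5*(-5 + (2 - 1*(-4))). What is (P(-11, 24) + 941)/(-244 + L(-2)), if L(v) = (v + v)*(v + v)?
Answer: -473/114 ≈ -4.1491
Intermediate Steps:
L(v) = 4*v² (L(v) = (2*v)*(2*v) = 4*v²)
Z = 5 (Z = 5*(-5 + (2 + 4)) = 5*(-5 + 6) = 5*1 = 5)
P(p, k) = 5
(P(-11, 24) + 941)/(-244 + L(-2)) = (5 + 941)/(-244 + 4*(-2)²) = 946/(-244 + 4*4) = 946/(-244 + 16) = 946/(-228) = 946*(-1/228) = -473/114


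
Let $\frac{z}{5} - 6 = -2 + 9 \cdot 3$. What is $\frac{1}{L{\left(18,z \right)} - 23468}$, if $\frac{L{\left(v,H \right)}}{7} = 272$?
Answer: $- \frac{1}{21564} \approx -4.6374 \cdot 10^{-5}$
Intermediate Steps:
$z = 155$ ($z = 30 + 5 \left(-2 + 9 \cdot 3\right) = 30 + 5 \left(-2 + 27\right) = 30 + 5 \cdot 25 = 30 + 125 = 155$)
$L{\left(v,H \right)} = 1904$ ($L{\left(v,H \right)} = 7 \cdot 272 = 1904$)
$\frac{1}{L{\left(18,z \right)} - 23468} = \frac{1}{1904 - 23468} = \frac{1}{-21564} = - \frac{1}{21564}$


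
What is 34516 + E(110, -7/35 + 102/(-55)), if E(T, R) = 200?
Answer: 34716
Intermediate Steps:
34516 + E(110, -7/35 + 102/(-55)) = 34516 + 200 = 34716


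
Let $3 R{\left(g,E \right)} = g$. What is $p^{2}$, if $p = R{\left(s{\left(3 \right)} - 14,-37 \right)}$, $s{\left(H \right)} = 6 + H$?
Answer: $\frac{25}{9} \approx 2.7778$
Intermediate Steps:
$R{\left(g,E \right)} = \frac{g}{3}$
$p = - \frac{5}{3}$ ($p = \frac{\left(6 + 3\right) - 14}{3} = \frac{9 - 14}{3} = \frac{1}{3} \left(-5\right) = - \frac{5}{3} \approx -1.6667$)
$p^{2} = \left(- \frac{5}{3}\right)^{2} = \frac{25}{9}$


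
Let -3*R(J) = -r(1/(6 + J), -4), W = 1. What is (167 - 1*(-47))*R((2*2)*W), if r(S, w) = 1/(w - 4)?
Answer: -107/12 ≈ -8.9167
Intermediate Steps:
r(S, w) = 1/(-4 + w)
R(J) = -1/24 (R(J) = -(-1)/(3*(-4 - 4)) = -(-1)/(3*(-8)) = -(-1)*(-1)/(3*8) = -⅓*⅛ = -1/24)
(167 - 1*(-47))*R((2*2)*W) = (167 - 1*(-47))*(-1/24) = (167 + 47)*(-1/24) = 214*(-1/24) = -107/12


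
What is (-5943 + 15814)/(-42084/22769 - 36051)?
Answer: -224752799/820887303 ≈ -0.27379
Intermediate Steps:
(-5943 + 15814)/(-42084/22769 - 36051) = 9871/(-42084*1/22769 - 36051) = 9871/(-42084/22769 - 36051) = 9871/(-820887303/22769) = 9871*(-22769/820887303) = -224752799/820887303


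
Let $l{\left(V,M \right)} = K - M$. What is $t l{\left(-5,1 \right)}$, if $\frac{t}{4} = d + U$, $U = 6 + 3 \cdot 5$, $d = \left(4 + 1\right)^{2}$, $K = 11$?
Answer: $1840$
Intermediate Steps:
$l{\left(V,M \right)} = 11 - M$
$d = 25$ ($d = 5^{2} = 25$)
$U = 21$ ($U = 6 + 15 = 21$)
$t = 184$ ($t = 4 \left(25 + 21\right) = 4 \cdot 46 = 184$)
$t l{\left(-5,1 \right)} = 184 \left(11 - 1\right) = 184 \cdot 10 = 1840$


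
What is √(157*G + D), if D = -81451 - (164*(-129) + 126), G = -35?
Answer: 6*I*√1831 ≈ 256.74*I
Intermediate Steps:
D = -60421 (D = -81451 - (-21156 + 126) = -81451 - 1*(-21030) = -81451 + 21030 = -60421)
√(157*G + D) = √(157*(-35) - 60421) = √(-5495 - 60421) = √(-65916) = 6*I*√1831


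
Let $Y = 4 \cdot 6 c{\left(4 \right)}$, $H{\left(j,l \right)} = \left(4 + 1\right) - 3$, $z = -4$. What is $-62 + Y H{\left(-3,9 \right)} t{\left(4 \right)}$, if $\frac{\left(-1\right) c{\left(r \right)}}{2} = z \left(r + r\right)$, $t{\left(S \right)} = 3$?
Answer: $9154$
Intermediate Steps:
$H{\left(j,l \right)} = 2$ ($H{\left(j,l \right)} = 5 - 3 = 2$)
$c{\left(r \right)} = 16 r$ ($c{\left(r \right)} = - 2 \left(- 4 \left(r + r\right)\right) = - 2 \left(- 4 \cdot 2 r\right) = - 2 \left(- 8 r\right) = 16 r$)
$Y = 1536$ ($Y = 4 \cdot 6 \cdot 16 \cdot 4 = 24 \cdot 64 = 1536$)
$-62 + Y H{\left(-3,9 \right)} t{\left(4 \right)} = -62 + 1536 \cdot 2 \cdot 3 = -62 + 1536 \cdot 6 = -62 + 9216 = 9154$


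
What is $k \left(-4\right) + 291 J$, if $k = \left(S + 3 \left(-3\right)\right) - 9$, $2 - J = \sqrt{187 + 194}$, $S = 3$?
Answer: $642 - 291 \sqrt{381} \approx -5038.1$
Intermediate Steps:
$J = 2 - \sqrt{381}$ ($J = 2 - \sqrt{187 + 194} = 2 - \sqrt{381} \approx -17.519$)
$k = -15$ ($k = \left(3 + 3 \left(-3\right)\right) - 9 = \left(3 - 9\right) - 9 = -6 - 9 = -15$)
$k \left(-4\right) + 291 J = \left(-15\right) \left(-4\right) + 291 \left(2 - \sqrt{381}\right) = 60 + \left(582 - 291 \sqrt{381}\right) = 642 - 291 \sqrt{381}$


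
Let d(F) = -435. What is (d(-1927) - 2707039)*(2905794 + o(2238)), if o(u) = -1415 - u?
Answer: -7857471301834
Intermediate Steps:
(d(-1927) - 2707039)*(2905794 + o(2238)) = (-435 - 2707039)*(2905794 + (-1415 - 1*2238)) = -2707474*(2905794 + (-1415 - 2238)) = -2707474*(2905794 - 3653) = -2707474*2902141 = -7857471301834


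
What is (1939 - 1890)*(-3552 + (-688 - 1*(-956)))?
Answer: -160916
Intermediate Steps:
(1939 - 1890)*(-3552 + (-688 - 1*(-956))) = 49*(-3552 + (-688 + 956)) = 49*(-3552 + 268) = 49*(-3284) = -160916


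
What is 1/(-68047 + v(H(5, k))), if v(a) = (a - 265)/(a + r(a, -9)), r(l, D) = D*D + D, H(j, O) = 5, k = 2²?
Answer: -77/5239879 ≈ -1.4695e-5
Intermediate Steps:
k = 4
r(l, D) = D + D² (r(l, D) = D² + D = D + D²)
v(a) = (-265 + a)/(72 + a) (v(a) = (a - 265)/(a - 9*(1 - 9)) = (-265 + a)/(a - 9*(-8)) = (-265 + a)/(a + 72) = (-265 + a)/(72 + a))
1/(-68047 + v(H(5, k))) = 1/(-68047 + (-265 + 5)/(72 + 5)) = 1/(-68047 - 260/77) = 1/(-5239879/77) = -77/5239879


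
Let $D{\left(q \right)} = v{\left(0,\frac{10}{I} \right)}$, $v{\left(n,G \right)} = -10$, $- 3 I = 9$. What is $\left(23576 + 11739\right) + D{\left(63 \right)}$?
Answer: $35305$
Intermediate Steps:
$I = -3$ ($I = \left(- \frac{1}{3}\right) 9 = -3$)
$D{\left(q \right)} = -10$
$\left(23576 + 11739\right) + D{\left(63 \right)} = \left(23576 + 11739\right) - 10 = 35315 - 10 = 35305$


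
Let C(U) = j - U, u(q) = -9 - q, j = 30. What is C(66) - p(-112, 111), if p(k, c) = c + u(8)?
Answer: -130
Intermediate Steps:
C(U) = 30 - U
p(k, c) = -17 + c (p(k, c) = c + (-9 - 1*8) = c + (-9 - 8) = c - 17 = -17 + c)
C(66) - p(-112, 111) = (30 - 1*66) - (-17 + 111) = (30 - 66) - 1*94 = -36 - 94 = -130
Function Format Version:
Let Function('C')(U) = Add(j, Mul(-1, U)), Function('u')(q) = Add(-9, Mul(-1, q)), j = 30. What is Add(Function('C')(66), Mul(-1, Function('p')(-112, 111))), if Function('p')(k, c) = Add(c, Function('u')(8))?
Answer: -130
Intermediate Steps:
Function('C')(U) = Add(30, Mul(-1, U))
Function('p')(k, c) = Add(-17, c) (Function('p')(k, c) = Add(c, Add(-9, Mul(-1, 8))) = Add(c, Add(-9, -8)) = Add(c, -17) = Add(-17, c))
Add(Function('C')(66), Mul(-1, Function('p')(-112, 111))) = Add(Add(30, Mul(-1, 66)), Mul(-1, Add(-17, 111))) = Add(Add(30, -66), Mul(-1, 94)) = Add(-36, -94) = -130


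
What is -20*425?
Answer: -8500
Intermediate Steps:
-20*425 = -1*8500 = -8500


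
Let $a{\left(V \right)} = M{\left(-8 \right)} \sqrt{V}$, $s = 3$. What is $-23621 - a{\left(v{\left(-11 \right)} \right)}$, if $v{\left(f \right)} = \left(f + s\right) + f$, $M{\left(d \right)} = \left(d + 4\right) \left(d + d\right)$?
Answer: $-23621 - 64 i \sqrt{19} \approx -23621.0 - 278.97 i$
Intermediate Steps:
$M{\left(d \right)} = 2 d \left(4 + d\right)$ ($M{\left(d \right)} = \left(4 + d\right) 2 d = 2 d \left(4 + d\right)$)
$v{\left(f \right)} = 3 + 2 f$ ($v{\left(f \right)} = \left(f + 3\right) + f = \left(3 + f\right) + f = 3 + 2 f$)
$a{\left(V \right)} = 64 \sqrt{V}$ ($a{\left(V \right)} = 2 \left(-8\right) \left(4 - 8\right) \sqrt{V} = 2 \left(-8\right) \left(-4\right) \sqrt{V} = 64 \sqrt{V}$)
$-23621 - a{\left(v{\left(-11 \right)} \right)} = -23621 - 64 \sqrt{3 + 2 \left(-11\right)} = -23621 - 64 \sqrt{3 - 22} = -23621 - 64 \sqrt{-19} = -23621 - 64 i \sqrt{19}$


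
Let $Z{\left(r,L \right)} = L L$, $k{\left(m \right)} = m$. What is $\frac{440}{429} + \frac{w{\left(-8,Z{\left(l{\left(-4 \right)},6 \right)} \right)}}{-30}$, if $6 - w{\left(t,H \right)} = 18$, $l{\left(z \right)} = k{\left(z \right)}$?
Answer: $\frac{278}{195} \approx 1.4256$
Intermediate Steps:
$l{\left(z \right)} = z$
$Z{\left(r,L \right)} = L^{2}$
$w{\left(t,H \right)} = -12$ ($w{\left(t,H \right)} = 6 - 18 = -12$)
$\frac{440}{429} + \frac{w{\left(-8,Z{\left(l{\left(-4 \right)},6 \right)} \right)}}{-30} = \frac{440}{429} - \frac{12}{-30} = 440 \cdot \frac{1}{429} - - \frac{2}{5} = \frac{40}{39} + \frac{2}{5} = \frac{278}{195}$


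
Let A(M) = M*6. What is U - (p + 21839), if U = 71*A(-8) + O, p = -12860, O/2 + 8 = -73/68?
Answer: -421775/34 ≈ -12405.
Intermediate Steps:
O = -617/34 (O = -16 + 2*(-73/68) = -16 - 73/34 = -617/34 ≈ -18.147)
A(M) = 6*M
U = -116489/34 (U = 71*(6*(-8)) - 617/34 = 71*(-48) - 617/34 = -3408 - 617/34 = -116489/34 ≈ -3426.1)
U - (p + 21839) = -116489/34 - (-12860 + 21839) = -116489/34 - 1*8979 = -116489/34 - 8979 = -421775/34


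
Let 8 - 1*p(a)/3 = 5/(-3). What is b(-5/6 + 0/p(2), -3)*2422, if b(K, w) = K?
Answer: -6055/3 ≈ -2018.3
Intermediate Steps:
p(a) = 29 (p(a) = 24 - 15/(-3) = 24 - 15*(-1)/3 = 24 - 3*(-5/3) = 24 + 5 = 29)
b(-5/6 + 0/p(2), -3)*2422 = (-5/6 + 0/29)*2422 = (-5*1/6 + 0*(1/29))*2422 = (-5/6 + 0)*2422 = -5/6*2422 = -6055/3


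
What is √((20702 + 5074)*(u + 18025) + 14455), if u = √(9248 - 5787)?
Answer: √(464626855 + 25776*√3461) ≈ 21590.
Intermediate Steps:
u = √3461 ≈ 58.830
√((20702 + 5074)*(u + 18025) + 14455) = √((20702 + 5074)*(√3461 + 18025) + 14455) = √(25776*(18025 + √3461) + 14455) = √((464612400 + 25776*√3461) + 14455) = √(464626855 + 25776*√3461)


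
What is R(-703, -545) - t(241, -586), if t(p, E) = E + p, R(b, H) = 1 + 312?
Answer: 658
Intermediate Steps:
R(b, H) = 313
R(-703, -545) - t(241, -586) = 313 - (-586 + 241) = 313 - 1*(-345) = 313 + 345 = 658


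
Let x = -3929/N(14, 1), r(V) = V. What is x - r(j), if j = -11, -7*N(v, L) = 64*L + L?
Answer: 28218/65 ≈ 434.12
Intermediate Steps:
N(v, L) = -65*L/7 (N(v, L) = -(64*L + L)/7 = -65*L/7)
x = 27503/65 (x = -3929/((-65/7*1)) = -3929/(-65/7) = -3929*(-7/65) = 27503/65 ≈ 423.12)
x - r(j) = 27503/65 - 1*(-11) = 27503/65 + 11 = 28218/65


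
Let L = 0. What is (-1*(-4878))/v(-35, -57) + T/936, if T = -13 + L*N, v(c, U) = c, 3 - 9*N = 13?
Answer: -351251/2520 ≈ -139.39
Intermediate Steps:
N = -10/9 (N = 1/3 - 1/9*13 = 1/3 - 13/9 = -10/9 ≈ -1.1111)
T = -13 (T = -13 + 0*(-10/9) = -13 + 0 = -13)
(-1*(-4878))/v(-35, -57) + T/936 = -1*(-4878)/(-35) - 13/936 = 4878*(-1/35) - 13*1/936 = -4878/35 - 1/72 = -351251/2520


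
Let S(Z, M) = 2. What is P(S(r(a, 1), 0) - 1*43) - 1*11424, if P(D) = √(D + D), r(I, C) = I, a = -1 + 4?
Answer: -11424 + I*√82 ≈ -11424.0 + 9.0554*I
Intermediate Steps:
a = 3
P(D) = √2*√D (P(D) = √(2*D) = √2*√D)
P(S(r(a, 1), 0) - 1*43) - 1*11424 = √2*√(2 - 1*43) - 1*11424 = √2*√(2 - 43) - 11424 = √2*√(-41) - 11424 = √2*(I*√41) - 11424 = I*√82 - 11424 = -11424 + I*√82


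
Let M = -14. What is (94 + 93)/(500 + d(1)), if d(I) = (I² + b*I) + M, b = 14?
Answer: 187/501 ≈ 0.37325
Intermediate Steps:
d(I) = -14 + I² + 14*I (d(I) = (I² + 14*I) - 14 = -14 + I² + 14*I)
(94 + 93)/(500 + d(1)) = (94 + 93)/(500 + (-14 + 1² + 14*1)) = 187/(500 + (-14 + 1 + 14)) = 187/(500 + 1) = 187/501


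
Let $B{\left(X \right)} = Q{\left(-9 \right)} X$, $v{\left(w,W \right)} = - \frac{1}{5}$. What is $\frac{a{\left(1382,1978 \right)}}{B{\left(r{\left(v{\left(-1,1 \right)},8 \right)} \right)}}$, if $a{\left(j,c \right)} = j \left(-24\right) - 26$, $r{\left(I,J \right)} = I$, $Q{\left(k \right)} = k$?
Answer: $- \frac{165970}{9} \approx -18441.0$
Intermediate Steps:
$v{\left(w,W \right)} = - \frac{1}{5}$ ($v{\left(w,W \right)} = \left(-1\right) \frac{1}{5} = - \frac{1}{5}$)
$a{\left(j,c \right)} = -26 - 24 j$ ($a{\left(j,c \right)} = - 24 j - 26 = -26 - 24 j$)
$B{\left(X \right)} = - 9 X$
$\frac{a{\left(1382,1978 \right)}}{B{\left(r{\left(v{\left(-1,1 \right)},8 \right)} \right)}} = \frac{-26 - 33168}{\left(-9\right) \left(- \frac{1}{5}\right)} = \frac{-26 - 33168}{\frac{9}{5}} = \left(-33194\right) \frac{5}{9} = - \frac{165970}{9}$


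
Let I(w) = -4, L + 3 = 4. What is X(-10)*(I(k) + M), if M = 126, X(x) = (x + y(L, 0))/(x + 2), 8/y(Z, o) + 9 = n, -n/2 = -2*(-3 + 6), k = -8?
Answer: 671/6 ≈ 111.83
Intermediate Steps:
L = 1 (L = -3 + 4 = 1)
n = 12 (n = -(-4)*(-3 + 6) = -(-4)*3 = -2*(-6) = 12)
y(Z, o) = 8/3 (y(Z, o) = 8/(-9 + 12) = 8/3)
X(x) = (8/3 + x)/(2 + x) (X(x) = (x + 8/3)/(x + 2) = (8/3 + x)/(2 + x))
X(-10)*(I(k) + M) = ((8/3 - 10)/(2 - 10))*(-4 + 126) = (-22/3/(-8))*122 = -1/8*(-22/3)*122 = (11/12)*122 = 671/6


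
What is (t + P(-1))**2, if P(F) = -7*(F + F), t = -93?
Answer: 6241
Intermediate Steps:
P(F) = -14*F
(t + P(-1))**2 = (-93 - 14*(-1))**2 = (-93 + 14)**2 = (-79)**2 = 6241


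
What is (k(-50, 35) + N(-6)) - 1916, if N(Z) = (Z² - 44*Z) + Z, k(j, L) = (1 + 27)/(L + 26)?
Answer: -98914/61 ≈ -1621.5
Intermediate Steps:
k(j, L) = 28/(26 + L)
N(Z) = Z² - 43*Z
(k(-50, 35) + N(-6)) - 1916 = (28/(26 + 35) - 6*(-43 - 6)) - 1916 = (28/61 - 6*(-49)) - 1916 = (28*(1/61) + 294) - 1916 = (28/61 + 294) - 1916 = 17962/61 - 1916 = -98914/61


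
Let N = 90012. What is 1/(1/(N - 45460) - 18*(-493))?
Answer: 44552/395354449 ≈ 0.00011269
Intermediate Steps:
1/(1/(N - 45460) - 18*(-493)) = 1/(1/(90012 - 45460) - 18*(-493)) = 1/(1/44552 + 8874) = 1/(395354449/44552) = 44552/395354449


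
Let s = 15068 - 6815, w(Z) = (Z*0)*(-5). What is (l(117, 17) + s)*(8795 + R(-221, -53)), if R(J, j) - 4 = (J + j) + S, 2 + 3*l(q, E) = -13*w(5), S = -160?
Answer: 207092305/3 ≈ 6.9031e+7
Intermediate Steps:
w(Z) = 0 (w(Z) = 0*(-5) = 0)
l(q, E) = -2/3 (l(q, E) = -2/3 + (-13*0)/3 = -2/3 + (1/3)*0 = -2/3 + 0 = -2/3)
R(J, j) = -156 + J + j (R(J, j) = 4 + ((J + j) - 160) = 4 + (-160 + J + j) = -156 + J + j)
s = 8253
(l(117, 17) + s)*(8795 + R(-221, -53)) = (-2/3 + 8253)*(8795 + (-156 - 221 - 53)) = 24757*(8795 - 430)/3 = (24757/3)*8365 = 207092305/3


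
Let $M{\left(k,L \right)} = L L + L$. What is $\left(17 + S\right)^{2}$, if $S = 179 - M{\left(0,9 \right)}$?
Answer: $11236$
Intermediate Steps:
$M{\left(k,L \right)} = L + L^{2}$ ($M{\left(k,L \right)} = L^{2} + L = L + L^{2}$)
$S = 89$ ($S = 179 - 9 \left(1 + 9\right) = 179 - 9 \cdot 10 = 179 - 90 = 89$)
$\left(17 + S\right)^{2} = \left(17 + 89\right)^{2} = 106^{2} = 11236$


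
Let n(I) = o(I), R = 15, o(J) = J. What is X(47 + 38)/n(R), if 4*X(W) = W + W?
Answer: 17/6 ≈ 2.8333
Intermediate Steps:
n(I) = I
X(W) = W/2 (X(W) = (W + W)/4 = (2*W)/4 = W/2)
X(47 + 38)/n(R) = ((47 + 38)/2)/15 = ((½)*85)*(1/15) = (85/2)*(1/15) = 17/6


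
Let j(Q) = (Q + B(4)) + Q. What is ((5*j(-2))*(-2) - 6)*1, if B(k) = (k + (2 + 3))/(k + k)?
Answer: 91/4 ≈ 22.750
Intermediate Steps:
B(k) = (5 + k)/(2*k) (B(k) = (k + 5)/((2*k)) = (5 + k)*(1/(2*k)) = (5 + k)/(2*k))
j(Q) = 9/8 + 2*Q (j(Q) = (Q + (½)*(5 + 4)/4) + Q = (Q + (½)*(¼)*9) + Q = (Q + 9/8) + Q = (9/8 + Q) + Q = 9/8 + 2*Q)
((5*j(-2))*(-2) - 6)*1 = ((5*(9/8 + 2*(-2)))*(-2) - 6)*1 = ((5*(9/8 - 4))*(-2) - 6)*1 = ((5*(-23/8))*(-2) - 6)*1 = (-115/8*(-2) - 6)*1 = (115/4 - 6)*1 = (91/4)*1 = 91/4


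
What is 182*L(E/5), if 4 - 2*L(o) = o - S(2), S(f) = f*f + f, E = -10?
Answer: 1092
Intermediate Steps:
S(f) = f + f**2 (S(f) = f**2 + f = f + f**2)
L(o) = 5 - o/2 (L(o) = 2 - (o - 2*(1 + 2))/2 = 2 - (o - 2*3)/2 = 2 - (o - 1*6)/2 = 2 - (o - 6)/2 = 2 - (-6 + o)/2 = 2 + (3 - o/2) = 5 - o/2)
182*L(E/5) = 182*(5 - (-5)/5) = 182*(5 - 1/2*(-2)) = 182*(5 + 1) = 182*6 = 1092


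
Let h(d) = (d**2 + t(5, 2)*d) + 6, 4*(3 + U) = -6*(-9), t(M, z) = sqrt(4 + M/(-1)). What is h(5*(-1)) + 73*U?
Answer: 1595/2 - 5*I ≈ 797.5 - 5.0*I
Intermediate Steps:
t(M, z) = sqrt(4 - M) (t(M, z) = sqrt(4 + M*(-1)) = sqrt(4 - M))
U = 21/2 (U = -3 + (-6*(-9))/4 = -3 + (1/4)*54 = -3 + 27/2 = 21/2 ≈ 10.500)
h(d) = 6 + d**2 + I*d (h(d) = (d**2 + sqrt(4 - 1*5)*d) + 6 = (d**2 + sqrt(4 - 5)*d) + 6 = (d**2 + sqrt(-1)*d) + 6 = (d**2 + I*d) + 6 = 6 + d**2 + I*d)
h(5*(-1)) + 73*U = (6 + (5*(-1))**2 + I*(5*(-1))) + 73*(21/2) = (6 + (-5)**2 + I*(-5)) + 1533/2 = (6 + 25 - 5*I) + 1533/2 = (31 - 5*I) + 1533/2 = 1595/2 - 5*I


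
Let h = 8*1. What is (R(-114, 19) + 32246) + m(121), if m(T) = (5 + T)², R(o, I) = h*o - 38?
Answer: 47172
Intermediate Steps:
h = 8
R(o, I) = -38 + 8*o (R(o, I) = 8*o - 38 = -38 + 8*o)
(R(-114, 19) + 32246) + m(121) = ((-38 + 8*(-114)) + 32246) + (5 + 121)² = ((-38 - 912) + 32246) + 126² = (-950 + 32246) + 15876 = 31296 + 15876 = 47172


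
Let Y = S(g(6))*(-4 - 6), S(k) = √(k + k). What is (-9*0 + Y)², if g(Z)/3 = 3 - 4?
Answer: -600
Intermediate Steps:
g(Z) = -3 (g(Z) = 3*(3 - 4) = 3*(-1) = -3)
S(k) = √2*√k (S(k) = √(2*k) = √2*√k)
Y = -10*I*√6 (Y = (√2*√(-3))*(-4 - 6) = (√2*(I*√3))*(-10) = (I*√6)*(-10) = -10*I*√6 ≈ -24.495*I)
(-9*0 + Y)² = (-9*0 - 10*I*√6)² = (0 - 10*I*√6)² = (-10*I*√6)² = -600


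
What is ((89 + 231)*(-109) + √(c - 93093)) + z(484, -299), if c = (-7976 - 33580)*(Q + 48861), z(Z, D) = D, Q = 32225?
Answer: -35179 + I*√3369702909 ≈ -35179.0 + 58049.0*I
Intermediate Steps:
c = -3369609816 (c = (-7976 - 33580)*(32225 + 48861) = -41556*81086 = -3369609816)
((89 + 231)*(-109) + √(c - 93093)) + z(484, -299) = ((89 + 231)*(-109) + √(-3369609816 - 93093)) - 299 = (320*(-109) + √(-3369702909)) - 299 = (-34880 + I*√3369702909) - 299 = -35179 + I*√3369702909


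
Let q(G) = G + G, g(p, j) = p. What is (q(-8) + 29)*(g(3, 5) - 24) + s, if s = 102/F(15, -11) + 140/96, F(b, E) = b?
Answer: -31769/120 ≈ -264.74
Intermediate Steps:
q(G) = 2*G
s = 991/120 (s = 102/15 + 140/96 = 102*(1/15) + 140*(1/96) = 34/5 + 35/24 = 991/120 ≈ 8.2583)
(q(-8) + 29)*(g(3, 5) - 24) + s = (2*(-8) + 29)*(3 - 24) + 991/120 = (-16 + 29)*(-21) + 991/120 = 13*(-21) + 991/120 = -273 + 991/120 = -31769/120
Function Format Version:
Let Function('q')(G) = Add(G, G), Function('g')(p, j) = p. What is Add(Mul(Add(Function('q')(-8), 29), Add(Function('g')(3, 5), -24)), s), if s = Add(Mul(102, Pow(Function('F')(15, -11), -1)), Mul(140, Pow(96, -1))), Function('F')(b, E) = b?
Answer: Rational(-31769, 120) ≈ -264.74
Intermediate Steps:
Function('q')(G) = Mul(2, G)
s = Rational(991, 120) (s = Add(Mul(102, Pow(15, -1)), Mul(140, Pow(96, -1))) = Add(Mul(102, Rational(1, 15)), Mul(140, Rational(1, 96))) = Add(Rational(34, 5), Rational(35, 24)) = Rational(991, 120) ≈ 8.2583)
Add(Mul(Add(Function('q')(-8), 29), Add(Function('g')(3, 5), -24)), s) = Add(Mul(Add(Mul(2, -8), 29), Add(3, -24)), Rational(991, 120)) = Add(Mul(Add(-16, 29), -21), Rational(991, 120)) = Add(Mul(13, -21), Rational(991, 120)) = Add(-273, Rational(991, 120)) = Rational(-31769, 120)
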